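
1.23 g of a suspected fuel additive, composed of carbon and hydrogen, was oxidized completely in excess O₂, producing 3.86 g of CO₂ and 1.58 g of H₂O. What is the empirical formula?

CH2

mol C = 3.86 g CO₂ ÷ 44.009 g/mol = 0.08771 mol
mol H = 2 × 1.58 g H₂O ÷ 18.015 g/mol = 0.1754 mol
Divide by the smallest (0.08771 mol): C 1.000, H 2.000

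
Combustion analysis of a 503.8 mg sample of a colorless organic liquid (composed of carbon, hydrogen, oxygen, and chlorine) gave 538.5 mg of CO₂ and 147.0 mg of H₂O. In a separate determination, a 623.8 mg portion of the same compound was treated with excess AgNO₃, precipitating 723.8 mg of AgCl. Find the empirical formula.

C3H4ClO3

mol C = 0.5385 g CO₂ ÷ 44.009 g/mol = 0.012236 mol
mol H = 2 × 0.1470 g H₂O ÷ 18.015 g/mol = 0.016320 mol
From the AgCl data: mol Cl per gram of compound = (0.7238 ÷ 143.318) ÷ 0.6238 = 0.0080960 mol/g, so in the 0.5038 g combustion sample mol Cl = 0.0040788 mol
mass O = 0.5038 − (0.14697 + 0.016450 + 0.14459) = 0.19579 g → mol O = 0.19579 ÷ 15.999 = 0.012238 mol
Divide by the smallest (0.0040788 mol): C 3.000, H 4.001, Cl 1.000, O 3.000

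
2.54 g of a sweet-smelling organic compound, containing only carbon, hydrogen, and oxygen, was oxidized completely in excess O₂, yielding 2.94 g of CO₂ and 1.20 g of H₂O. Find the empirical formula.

mol C = 2.94 g CO₂ ÷ 44.009 g/mol = 0.06680 mol
mol H = 2 × 1.20 g H₂O ÷ 18.015 g/mol = 0.1332 mol
mass O = 2.54 − (0.8024 + 0.1343) = 1.603 g → mol O = 1.603 ÷ 15.999 = 0.1002 mol
Divide by the smallest (0.06680 mol): C 1.000, H 1.994, O 1.500
Multiplying each by 2 gives whole numbers: C 2.00, H 3.99, O 3.00

C2H4O3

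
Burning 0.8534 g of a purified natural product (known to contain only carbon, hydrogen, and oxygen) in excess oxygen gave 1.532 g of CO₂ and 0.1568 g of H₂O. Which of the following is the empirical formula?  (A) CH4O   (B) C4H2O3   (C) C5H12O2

(B) C4H2O3

mol C = 1.532 g CO₂ ÷ 44.009 g/mol = 0.034811 mol
mol H = 2 × 0.1568 g H₂O ÷ 18.015 g/mol = 0.017408 mol
mass O = 0.8534 − (0.41812 + 0.017547) = 0.41774 g → mol O = 0.41774 ÷ 15.999 = 0.026110 mol
Divide by the smallest (0.017408 mol): C 2.000, H 1.000, O 1.500
Multiplying each by 2 gives whole numbers: C 4.00, H 2.00, O 3.00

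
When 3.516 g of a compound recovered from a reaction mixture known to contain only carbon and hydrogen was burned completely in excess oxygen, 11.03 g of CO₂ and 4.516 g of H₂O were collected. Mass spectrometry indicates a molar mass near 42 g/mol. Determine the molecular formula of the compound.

C3H6

mol C = 11.03 g CO₂ ÷ 44.009 g/mol = 0.25063 mol
mol H = 2 × 4.516 g H₂O ÷ 18.015 g/mol = 0.50136 mol
Divide by the smallest (0.25063 mol): C 1.000, H 2.000
Empirical formula: CH2
Empirical-formula mass = 14.03 g/mol; 42 ÷ 14.03 ≈ 3, so the molecular formula is C3H6.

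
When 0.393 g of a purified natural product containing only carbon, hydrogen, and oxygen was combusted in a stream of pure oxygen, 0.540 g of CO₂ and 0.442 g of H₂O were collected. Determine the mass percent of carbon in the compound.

37.5%

mol C = 0.540 g CO₂ ÷ 44.009 g/mol = 0.01227 mol
mol H = 2 × 0.442 g H₂O ÷ 18.015 g/mol = 0.04907 mol
mass O = 0.393 − (0.1474 + 0.04946) = 0.1962 g → mol O = 0.1962 ÷ 15.999 = 0.01226 mol
mass % C = 0.1474 g ÷ 0.393 g × 100%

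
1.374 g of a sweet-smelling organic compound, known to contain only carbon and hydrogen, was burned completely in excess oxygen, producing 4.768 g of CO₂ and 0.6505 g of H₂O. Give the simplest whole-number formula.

mol C = 4.768 g CO₂ ÷ 44.009 g/mol = 0.10834 mol
mol H = 2 × 0.6505 g H₂O ÷ 18.015 g/mol = 0.072218 mol
Divide by the smallest (0.072218 mol): C 1.500, H 1.000
Multiplying each by 2 gives whole numbers: C 3.00, H 2.00

C3H2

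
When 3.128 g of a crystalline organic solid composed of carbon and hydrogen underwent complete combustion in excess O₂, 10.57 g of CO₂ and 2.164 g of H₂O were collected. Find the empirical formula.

mol C = 10.57 g CO₂ ÷ 44.009 g/mol = 0.24018 mol
mol H = 2 × 2.164 g H₂O ÷ 18.015 g/mol = 0.24024 mol
Divide by the smallest (0.24018 mol): C 1.000, H 1.000

CH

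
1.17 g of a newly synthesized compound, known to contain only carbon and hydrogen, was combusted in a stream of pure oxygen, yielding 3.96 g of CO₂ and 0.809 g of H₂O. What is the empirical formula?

CH

mol C = 3.96 g CO₂ ÷ 44.009 g/mol = 0.08998 mol
mol H = 2 × 0.809 g H₂O ÷ 18.015 g/mol = 0.08981 mol
Divide by the smallest (0.08981 mol): C 1.002, H 1.000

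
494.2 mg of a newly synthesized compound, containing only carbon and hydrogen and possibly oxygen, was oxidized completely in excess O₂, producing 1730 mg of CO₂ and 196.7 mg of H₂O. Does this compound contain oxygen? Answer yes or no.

no

mol C = 1.730 g CO₂ ÷ 44.009 g/mol = 0.039310 mol
mol H = 2 × 0.1967 g H₂O ÷ 18.015 g/mol = 0.021837 mol
C and H together account for 0.49417 g — essentially the entire 0.4942 g sample — so the compound contains no oxygen.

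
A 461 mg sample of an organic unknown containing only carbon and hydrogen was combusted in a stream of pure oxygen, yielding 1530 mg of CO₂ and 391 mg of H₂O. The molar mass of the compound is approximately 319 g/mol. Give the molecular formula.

mol C = 1.53 g CO₂ ÷ 44.009 g/mol = 0.03477 mol
mol H = 2 × 0.391 g H₂O ÷ 18.015 g/mol = 0.04341 mol
Divide by the smallest (0.03477 mol): C 1.000, H 1.249
Multiplying each by 4 gives whole numbers: C 4.00, H 4.99
Empirical formula: C4H5
Empirical-formula mass = 53.08 g/mol; 319 ÷ 53.08 ≈ 6, so the molecular formula is C24H30.

C24H30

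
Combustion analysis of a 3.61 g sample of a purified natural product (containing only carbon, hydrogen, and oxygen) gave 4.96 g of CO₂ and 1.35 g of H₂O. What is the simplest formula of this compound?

mol C = 4.96 g CO₂ ÷ 44.009 g/mol = 0.1127 mol
mol H = 2 × 1.35 g H₂O ÷ 18.015 g/mol = 0.1499 mol
mass O = 3.61 − (1.354 + 0.1511) = 2.105 g → mol O = 2.105 ÷ 15.999 = 0.1316 mol
Divide by the smallest (0.1127 mol): C 1.000, H 1.330, O 1.168
Multiplying each by 6 gives whole numbers: C 6.00, H 7.98, O 7.01

C6H8O7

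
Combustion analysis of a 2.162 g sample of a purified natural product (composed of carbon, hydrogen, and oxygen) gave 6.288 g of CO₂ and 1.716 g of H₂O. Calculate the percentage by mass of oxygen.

mol C = 6.288 g CO₂ ÷ 44.009 g/mol = 0.14288 mol
mol H = 2 × 1.716 g H₂O ÷ 18.015 g/mol = 0.19051 mol
mass O = 2.162 − (1.7161 + 0.19203) = 0.25384 g → mol O = 0.25384 ÷ 15.999 = 0.015866 mol
mass % O = 0.25384 g ÷ 2.162 g × 100%

11.74%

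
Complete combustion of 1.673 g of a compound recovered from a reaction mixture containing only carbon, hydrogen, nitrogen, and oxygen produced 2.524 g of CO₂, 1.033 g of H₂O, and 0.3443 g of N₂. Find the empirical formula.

mol C = 2.524 g CO₂ ÷ 44.009 g/mol = 0.057352 mol
mol H = 2 × 1.033 g H₂O ÷ 18.015 g/mol = 0.11468 mol
mol N = 2 × 0.3443 g N₂ ÷ 28.014 g/mol = 0.024581 mol
mass O = 1.673 − (0.68885 + 0.11560 + 0.34430) = 0.52425 g → mol O = 0.52425 ÷ 15.999 = 0.032767 mol
Divide by the smallest (0.024581 mol): C 2.333, H 4.666, N 1.000, O 1.333
Multiplying each by 3 gives whole numbers: C 7.00, H 14.00, N 3.00, O 4.00

C7H14N3O4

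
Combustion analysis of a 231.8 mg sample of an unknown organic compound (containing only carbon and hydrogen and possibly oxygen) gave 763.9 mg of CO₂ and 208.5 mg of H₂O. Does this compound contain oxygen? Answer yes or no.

mol C = 0.7639 g CO₂ ÷ 44.009 g/mol = 0.017358 mol
mol H = 2 × 0.2085 g H₂O ÷ 18.015 g/mol = 0.023147 mol
C and H together account for 0.23182 g — essentially the entire 0.2318 g sample — so the compound contains no oxygen.

no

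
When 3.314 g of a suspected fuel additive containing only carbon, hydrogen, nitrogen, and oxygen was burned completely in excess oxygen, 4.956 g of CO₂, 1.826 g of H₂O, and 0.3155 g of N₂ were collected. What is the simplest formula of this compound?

C5H9NO4

mol C = 4.956 g CO₂ ÷ 44.009 g/mol = 0.11261 mol
mol H = 2 × 1.826 g H₂O ÷ 18.015 g/mol = 0.20272 mol
mol N = 2 × 0.3155 g N₂ ÷ 28.014 g/mol = 0.022524 mol
mass O = 3.314 − (1.3526 + 0.20434 + 0.31550) = 1.4416 g → mol O = 1.4416 ÷ 15.999 = 0.090103 mol
Divide by the smallest (0.022524 mol): C 5.000, H 9.000, N 1.000, O 4.000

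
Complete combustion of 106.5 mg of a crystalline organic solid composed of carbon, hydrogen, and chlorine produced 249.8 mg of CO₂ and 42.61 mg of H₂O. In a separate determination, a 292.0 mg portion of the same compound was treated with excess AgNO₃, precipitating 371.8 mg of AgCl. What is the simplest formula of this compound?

mol C = 0.2498 g CO₂ ÷ 44.009 g/mol = 0.0056761 mol
mol H = 2 × 0.04261 g H₂O ÷ 18.015 g/mol = 0.0047305 mol
From the AgCl data: mol Cl per gram of compound = (0.3718 ÷ 143.318) ÷ 0.2920 = 0.0088844 mol/g, so in the 0.1065 g combustion sample mol Cl = 0.00094618 mol
Divide by the smallest (0.00094618 mol): C 5.999, H 5.000, Cl 1.000

C6H5Cl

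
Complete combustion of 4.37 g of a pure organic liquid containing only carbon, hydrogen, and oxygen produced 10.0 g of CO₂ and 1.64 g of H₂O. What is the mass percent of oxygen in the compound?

mol C = 10.0 g CO₂ ÷ 44.009 g/mol = 0.2272 mol
mol H = 2 × 1.64 g H₂O ÷ 18.015 g/mol = 0.1821 mol
mass O = 4.37 − (2.729 + 0.1835) = 1.457 g → mol O = 1.457 ÷ 15.999 = 0.09108 mol
mass % O = 1.457 g ÷ 4.37 g × 100%

33.3%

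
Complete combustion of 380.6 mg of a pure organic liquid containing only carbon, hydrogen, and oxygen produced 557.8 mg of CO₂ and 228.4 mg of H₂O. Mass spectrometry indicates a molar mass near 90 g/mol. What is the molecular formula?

C3H6O3

mol C = 0.5578 g CO₂ ÷ 44.009 g/mol = 0.012675 mol
mol H = 2 × 0.2284 g H₂O ÷ 18.015 g/mol = 0.025357 mol
mass O = 0.3806 − (0.15224 + 0.025560) = 0.20280 g → mol O = 0.20280 ÷ 15.999 = 0.012676 mol
Divide by the smallest (0.012675 mol): C 1.000, H 2.001, O 1.000
Empirical formula: CH2O
Empirical-formula mass = 30.03 g/mol; 90 ÷ 30.03 ≈ 3, so the molecular formula is C3H6O3.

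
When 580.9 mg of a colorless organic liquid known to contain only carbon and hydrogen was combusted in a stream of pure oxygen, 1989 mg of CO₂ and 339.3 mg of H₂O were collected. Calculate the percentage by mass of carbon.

mol C = 1.989 g CO₂ ÷ 44.009 g/mol = 0.045195 mol
mol H = 2 × 0.3393 g H₂O ÷ 18.015 g/mol = 0.037669 mol
mass % C = 0.54284 g ÷ 0.5809 g × 100%

93.45%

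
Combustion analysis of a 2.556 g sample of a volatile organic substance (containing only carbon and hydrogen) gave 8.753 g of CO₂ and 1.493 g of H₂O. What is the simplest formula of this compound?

C6H5

mol C = 8.753 g CO₂ ÷ 44.009 g/mol = 0.19889 mol
mol H = 2 × 1.493 g H₂O ÷ 18.015 g/mol = 0.16575 mol
Divide by the smallest (0.16575 mol): C 1.200, H 1.000
Multiplying each by 5 gives whole numbers: C 6.00, H 5.00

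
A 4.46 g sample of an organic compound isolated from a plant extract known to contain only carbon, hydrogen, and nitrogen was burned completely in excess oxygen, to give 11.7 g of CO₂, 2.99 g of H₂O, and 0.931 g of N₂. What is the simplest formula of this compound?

mol C = 11.7 g CO₂ ÷ 44.009 g/mol = 0.2659 mol
mol H = 2 × 2.99 g H₂O ÷ 18.015 g/mol = 0.3319 mol
mol N = 2 × 0.931 g N₂ ÷ 28.014 g/mol = 0.06647 mol
Divide by the smallest (0.06647 mol): C 4.000, H 4.994, N 1.000

C4H5N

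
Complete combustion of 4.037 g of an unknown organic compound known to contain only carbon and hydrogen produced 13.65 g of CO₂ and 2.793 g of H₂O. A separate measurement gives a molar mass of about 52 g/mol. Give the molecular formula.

C4H4

mol C = 13.65 g CO₂ ÷ 44.009 g/mol = 0.31016 mol
mol H = 2 × 2.793 g H₂O ÷ 18.015 g/mol = 0.31007 mol
Divide by the smallest (0.31007 mol): C 1.000, H 1.000
Empirical formula: CH
Empirical-formula mass = 13.02 g/mol; 52 ÷ 13.02 ≈ 4, so the molecular formula is C4H4.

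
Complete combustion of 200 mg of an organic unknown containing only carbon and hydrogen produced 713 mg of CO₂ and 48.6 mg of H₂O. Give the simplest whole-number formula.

C3H

mol C = 0.713 g CO₂ ÷ 44.009 g/mol = 0.01620 mol
mol H = 2 × 0.0486 g H₂O ÷ 18.015 g/mol = 0.005396 mol
Divide by the smallest (0.005396 mol): C 3.003, H 1.000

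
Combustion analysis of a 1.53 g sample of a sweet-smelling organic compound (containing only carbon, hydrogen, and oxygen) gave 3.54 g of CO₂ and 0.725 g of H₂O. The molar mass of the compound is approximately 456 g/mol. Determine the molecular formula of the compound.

C24H24O9

mol C = 3.54 g CO₂ ÷ 44.009 g/mol = 0.08044 mol
mol H = 2 × 0.725 g H₂O ÷ 18.015 g/mol = 0.08049 mol
mass O = 1.53 − (0.9661 + 0.08113) = 0.4827 g → mol O = 0.4827 ÷ 15.999 = 0.03017 mol
Divide by the smallest (0.03017 mol): C 2.666, H 2.668, O 1.000
Multiplying each by 3 gives whole numbers: C 8.00, H 8.00, O 3.00
Empirical formula: C8H8O3
Empirical-formula mass = 152.15 g/mol; 456 ÷ 152.15 ≈ 3, so the molecular formula is C24H24O9.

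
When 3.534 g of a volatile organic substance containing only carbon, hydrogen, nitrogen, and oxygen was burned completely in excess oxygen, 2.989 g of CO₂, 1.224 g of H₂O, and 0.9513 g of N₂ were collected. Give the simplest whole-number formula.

mol C = 2.989 g CO₂ ÷ 44.009 g/mol = 0.067918 mol
mol H = 2 × 1.224 g H₂O ÷ 18.015 g/mol = 0.13589 mol
mol N = 2 × 0.9513 g N₂ ÷ 28.014 g/mol = 0.067916 mol
mass O = 3.534 − (0.81576 + 0.13697 + 0.95130) = 1.6300 g → mol O = 1.6300 ÷ 15.999 = 0.10188 mol
Divide by the smallest (0.067916 mol): C 1.000, H 2.001, N 1.000, O 1.500
Multiplying each by 2 gives whole numbers: C 2.00, H 4.00, N 2.00, O 3.00

C2H4N2O3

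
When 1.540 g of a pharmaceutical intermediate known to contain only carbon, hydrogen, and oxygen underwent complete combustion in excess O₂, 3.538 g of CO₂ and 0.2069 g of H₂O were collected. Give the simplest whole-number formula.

C7H2O3

mol C = 3.538 g CO₂ ÷ 44.009 g/mol = 0.080393 mol
mol H = 2 × 0.2069 g H₂O ÷ 18.015 g/mol = 0.022970 mol
mass O = 1.540 − (0.96560 + 0.023154) = 0.55125 g → mol O = 0.55125 ÷ 15.999 = 0.034455 mol
Divide by the smallest (0.022970 mol): C 3.500, H 1.000, O 1.500
Multiplying each by 2 gives whole numbers: C 7.00, H 2.00, O 3.00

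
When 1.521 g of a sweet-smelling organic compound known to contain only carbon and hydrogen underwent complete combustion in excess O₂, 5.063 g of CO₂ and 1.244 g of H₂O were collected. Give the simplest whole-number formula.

mol C = 5.063 g CO₂ ÷ 44.009 g/mol = 0.11504 mol
mol H = 2 × 1.244 g H₂O ÷ 18.015 g/mol = 0.13811 mol
Divide by the smallest (0.11504 mol): C 1.000, H 1.200
Multiplying each by 5 gives whole numbers: C 5.00, H 6.00

C5H6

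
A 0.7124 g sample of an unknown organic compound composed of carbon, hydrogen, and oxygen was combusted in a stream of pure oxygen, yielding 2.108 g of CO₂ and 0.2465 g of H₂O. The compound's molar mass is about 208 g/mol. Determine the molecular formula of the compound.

mol C = 2.108 g CO₂ ÷ 44.009 g/mol = 0.047899 mol
mol H = 2 × 0.2465 g H₂O ÷ 18.015 g/mol = 0.027366 mol
mass O = 0.7124 − (0.57532 + 0.027585) = 0.10950 g → mol O = 0.10950 ÷ 15.999 = 0.0068440 mol
Divide by the smallest (0.0068440 mol): C 6.999, H 3.999, O 1.000
Empirical formula: C7H4O
Empirical-formula mass = 104.11 g/mol; 208 ÷ 104.11 ≈ 2, so the molecular formula is C14H8O2.

C14H8O2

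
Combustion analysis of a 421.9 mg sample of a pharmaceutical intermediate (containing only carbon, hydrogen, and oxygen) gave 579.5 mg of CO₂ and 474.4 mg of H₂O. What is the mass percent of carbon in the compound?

mol C = 0.5795 g CO₂ ÷ 44.009 g/mol = 0.013168 mol
mol H = 2 × 0.4744 g H₂O ÷ 18.015 g/mol = 0.052667 mol
mass O = 0.4219 − (0.15816 + 0.053089) = 0.21065 g → mol O = 0.21065 ÷ 15.999 = 0.013167 mol
mass % C = 0.15816 g ÷ 0.4219 g × 100%

37.49%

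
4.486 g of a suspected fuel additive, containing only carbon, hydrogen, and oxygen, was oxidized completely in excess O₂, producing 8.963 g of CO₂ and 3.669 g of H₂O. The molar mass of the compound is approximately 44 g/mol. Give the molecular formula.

mol C = 8.963 g CO₂ ÷ 44.009 g/mol = 0.20366 mol
mol H = 2 × 3.669 g H₂O ÷ 18.015 g/mol = 0.40733 mol
mass O = 4.486 − (2.4462 + 0.41059) = 1.6292 g → mol O = 1.6292 ÷ 15.999 = 0.10183 mol
Divide by the smallest (0.10183 mol): C 2.000, H 4.000, O 1.000
Empirical formula: C2H4O
Empirical-formula mass = 44.05 g/mol; 44 ÷ 44.05 ≈ 1, so the molecular formula is C2H4O.

C2H4O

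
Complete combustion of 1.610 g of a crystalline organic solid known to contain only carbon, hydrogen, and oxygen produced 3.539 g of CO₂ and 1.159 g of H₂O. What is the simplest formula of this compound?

C5H8O2

mol C = 3.539 g CO₂ ÷ 44.009 g/mol = 0.080415 mol
mol H = 2 × 1.159 g H₂O ÷ 18.015 g/mol = 0.12867 mol
mass O = 1.610 − (0.96587 + 0.12970) = 0.51443 g → mol O = 0.51443 ÷ 15.999 = 0.032154 mol
Divide by the smallest (0.032154 mol): C 2.501, H 4.002, O 1.000
Multiplying each by 2 gives whole numbers: C 5.00, H 8.00, O 2.00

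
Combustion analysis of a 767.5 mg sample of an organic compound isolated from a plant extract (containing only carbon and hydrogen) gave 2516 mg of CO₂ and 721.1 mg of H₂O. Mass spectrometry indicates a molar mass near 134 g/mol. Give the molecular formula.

C10H14

mol C = 2.516 g CO₂ ÷ 44.009 g/mol = 0.057170 mol
mol H = 2 × 0.7211 g H₂O ÷ 18.015 g/mol = 0.080056 mol
Divide by the smallest (0.057170 mol): C 1.000, H 1.400
Multiplying each by 5 gives whole numbers: C 5.00, H 7.00
Empirical formula: C5H7
Empirical-formula mass = 67.11 g/mol; 134 ÷ 67.11 ≈ 2, so the molecular formula is C10H14.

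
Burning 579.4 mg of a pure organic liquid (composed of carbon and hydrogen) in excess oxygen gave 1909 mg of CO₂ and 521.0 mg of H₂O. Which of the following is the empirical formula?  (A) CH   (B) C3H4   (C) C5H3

mol C = 1.909 g CO₂ ÷ 44.009 g/mol = 0.043377 mol
mol H = 2 × 0.5210 g H₂O ÷ 18.015 g/mol = 0.057841 mol
Divide by the smallest (0.043377 mol): C 1.000, H 1.333
Multiplying each by 3 gives whole numbers: C 3.00, H 4.00

(B) C3H4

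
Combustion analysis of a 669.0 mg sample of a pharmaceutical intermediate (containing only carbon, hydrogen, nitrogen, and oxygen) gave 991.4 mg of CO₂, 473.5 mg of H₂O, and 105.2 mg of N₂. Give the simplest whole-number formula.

mol C = 0.9914 g CO₂ ÷ 44.009 g/mol = 0.022527 mol
mol H = 2 × 0.4735 g H₂O ÷ 18.015 g/mol = 0.052567 mol
mol N = 2 × 0.1052 g N₂ ÷ 28.014 g/mol = 0.0075105 mol
mass O = 0.6690 − (0.27057 + 0.052988 + 0.10520) = 0.24024 g → mol O = 0.24024 ÷ 15.999 = 0.015016 mol
Divide by the smallest (0.0075105 mol): C 2.999, H 6.999, N 1.000, O 1.999

C3H7NO2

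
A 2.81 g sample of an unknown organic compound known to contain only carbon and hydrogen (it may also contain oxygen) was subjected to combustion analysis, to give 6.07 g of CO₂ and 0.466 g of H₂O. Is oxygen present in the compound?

mol C = 6.07 g CO₂ ÷ 44.009 g/mol = 0.1379 mol
mol H = 2 × 0.466 g H₂O ÷ 18.015 g/mol = 0.05173 mol
C and H account for only 1.709 g of the 2.81 g sample; the remaining 1.101 g must be oxygen.

yes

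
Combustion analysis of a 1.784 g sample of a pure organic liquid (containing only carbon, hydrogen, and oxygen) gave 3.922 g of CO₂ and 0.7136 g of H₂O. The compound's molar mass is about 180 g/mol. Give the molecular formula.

C9H8O4

mol C = 3.922 g CO₂ ÷ 44.009 g/mol = 0.089118 mol
mol H = 2 × 0.7136 g H₂O ÷ 18.015 g/mol = 0.079223 mol
mass O = 1.784 − (1.0704 + 0.079857) = 0.63375 g → mol O = 0.63375 ÷ 15.999 = 0.039612 mol
Divide by the smallest (0.039612 mol): C 2.250, H 2.000, O 1.000
Multiplying each by 4 gives whole numbers: C 9.00, H 8.00, O 4.00
Empirical formula: C9H8O4
Empirical-formula mass = 180.16 g/mol; 180 ÷ 180.16 ≈ 1, so the molecular formula is C9H8O4.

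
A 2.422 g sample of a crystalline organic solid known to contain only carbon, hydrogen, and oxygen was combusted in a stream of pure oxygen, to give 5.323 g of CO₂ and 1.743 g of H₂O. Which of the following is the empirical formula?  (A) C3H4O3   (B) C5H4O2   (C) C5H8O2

(C) C5H8O2

mol C = 5.323 g CO₂ ÷ 44.009 g/mol = 0.12095 mol
mol H = 2 × 1.743 g H₂O ÷ 18.015 g/mol = 0.19351 mol
mass O = 2.422 − (1.4528 + 0.19505) = 0.77419 g → mol O = 0.77419 ÷ 15.999 = 0.048390 mol
Divide by the smallest (0.048390 mol): C 2.500, H 3.999, O 1.000
Multiplying each by 2 gives whole numbers: C 5.00, H 8.00, O 2.00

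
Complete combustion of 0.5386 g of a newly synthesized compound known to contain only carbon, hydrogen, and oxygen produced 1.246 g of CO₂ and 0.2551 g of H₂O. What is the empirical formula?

mol C = 1.246 g CO₂ ÷ 44.009 g/mol = 0.028312 mol
mol H = 2 × 0.2551 g H₂O ÷ 18.015 g/mol = 0.028321 mol
mass O = 0.5386 − (0.34006 + 0.028547) = 0.16999 g → mol O = 0.16999 ÷ 15.999 = 0.010625 mol
Divide by the smallest (0.010625 mol): C 2.665, H 2.665, O 1.000
Multiplying each by 3 gives whole numbers: C 7.99, H 8.00, O 3.00

C8H8O3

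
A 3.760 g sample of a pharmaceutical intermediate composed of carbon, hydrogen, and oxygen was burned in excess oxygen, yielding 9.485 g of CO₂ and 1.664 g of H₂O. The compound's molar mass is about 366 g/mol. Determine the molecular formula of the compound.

mol C = 9.485 g CO₂ ÷ 44.009 g/mol = 0.21552 mol
mol H = 2 × 1.664 g H₂O ÷ 18.015 g/mol = 0.18473 mol
mass O = 3.760 − (2.5887 + 0.18621) = 0.98513 g → mol O = 0.98513 ÷ 15.999 = 0.061574 mol
Divide by the smallest (0.061574 mol): C 3.500, H 3.000, O 1.000
Multiplying each by 2 gives whole numbers: C 7.00, H 6.00, O 2.00
Empirical formula: C7H6O2
Empirical-formula mass = 122.12 g/mol; 366 ÷ 122.12 ≈ 3, so the molecular formula is C21H18O6.

C21H18O6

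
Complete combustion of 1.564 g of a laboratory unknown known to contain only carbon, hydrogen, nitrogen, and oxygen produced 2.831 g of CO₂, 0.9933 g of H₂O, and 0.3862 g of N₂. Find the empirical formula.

mol C = 2.831 g CO₂ ÷ 44.009 g/mol = 0.064328 mol
mol H = 2 × 0.9933 g H₂O ÷ 18.015 g/mol = 0.11027 mol
mol N = 2 × 0.3862 g N₂ ÷ 28.014 g/mol = 0.027572 mol
mass O = 1.564 − (0.77264 + 0.11116 + 0.38620) = 0.29400 g → mol O = 0.29400 ÷ 15.999 = 0.018376 mol
Divide by the smallest (0.018376 mol): C 3.501, H 6.001, N 1.500, O 1.000
Multiplying each by 2 gives whole numbers: C 7.00, H 12.00, N 3.00, O 2.00

C7H12N3O2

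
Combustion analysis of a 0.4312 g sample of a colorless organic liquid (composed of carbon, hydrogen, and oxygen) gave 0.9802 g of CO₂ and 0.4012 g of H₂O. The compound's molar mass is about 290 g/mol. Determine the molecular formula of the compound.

C15H30O5

mol C = 0.9802 g CO₂ ÷ 44.009 g/mol = 0.022273 mol
mol H = 2 × 0.4012 g H₂O ÷ 18.015 g/mol = 0.044541 mol
mass O = 0.4312 − (0.26752 + 0.044897) = 0.11879 g → mol O = 0.11879 ÷ 15.999 = 0.0074246 mol
Divide by the smallest (0.0074246 mol): C 3.000, H 5.999, O 1.000
Empirical formula: C3H6O
Empirical-formula mass = 58.08 g/mol; 290 ÷ 58.08 ≈ 5, so the molecular formula is C15H30O5.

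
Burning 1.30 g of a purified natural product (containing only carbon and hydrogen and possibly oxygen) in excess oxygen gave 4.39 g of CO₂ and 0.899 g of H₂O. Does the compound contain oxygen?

mol C = 4.39 g CO₂ ÷ 44.009 g/mol = 0.09975 mol
mol H = 2 × 0.899 g H₂O ÷ 18.015 g/mol = 0.09981 mol
C and H together account for 1.299 g — essentially the entire 1.30 g sample — so the compound contains no oxygen.

no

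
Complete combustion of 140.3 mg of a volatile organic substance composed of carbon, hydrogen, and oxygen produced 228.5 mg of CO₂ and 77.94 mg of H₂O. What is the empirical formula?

mol C = 0.2285 g CO₂ ÷ 44.009 g/mol = 0.0051921 mol
mol H = 2 × 0.07794 g H₂O ÷ 18.015 g/mol = 0.0086528 mol
mass O = 0.1403 − (0.062363 + 0.0087220) = 0.069215 g → mol O = 0.069215 ÷ 15.999 = 0.0043262 mol
Divide by the smallest (0.0043262 mol): C 1.200, H 2.000, O 1.000
Multiplying each by 5 gives whole numbers: C 6.00, H 10.00, O 5.00

C6H10O5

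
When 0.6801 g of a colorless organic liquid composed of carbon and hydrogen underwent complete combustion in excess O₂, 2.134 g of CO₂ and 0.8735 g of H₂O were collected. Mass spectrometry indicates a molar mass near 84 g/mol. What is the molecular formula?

mol C = 2.134 g CO₂ ÷ 44.009 g/mol = 0.048490 mol
mol H = 2 × 0.8735 g H₂O ÷ 18.015 g/mol = 0.096975 mol
Divide by the smallest (0.048490 mol): C 1.000, H 2.000
Empirical formula: CH2
Empirical-formula mass = 14.03 g/mol; 84 ÷ 14.03 ≈ 6, so the molecular formula is C6H12.

C6H12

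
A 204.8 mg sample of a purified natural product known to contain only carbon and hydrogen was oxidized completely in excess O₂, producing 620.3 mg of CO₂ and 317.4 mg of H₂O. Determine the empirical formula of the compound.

mol C = 0.6203 g CO₂ ÷ 44.009 g/mol = 0.014095 mol
mol H = 2 × 0.3174 g H₂O ÷ 18.015 g/mol = 0.035237 mol
Divide by the smallest (0.014095 mol): C 1.000, H 2.500
Multiplying each by 2 gives whole numbers: C 2.00, H 5.00

C2H5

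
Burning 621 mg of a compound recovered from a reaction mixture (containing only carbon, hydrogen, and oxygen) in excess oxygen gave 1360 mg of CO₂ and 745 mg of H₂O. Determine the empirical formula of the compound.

C3H8O

mol C = 1.36 g CO₂ ÷ 44.009 g/mol = 0.03090 mol
mol H = 2 × 0.745 g H₂O ÷ 18.015 g/mol = 0.08271 mol
mass O = 0.621 − (0.3712 + 0.08337) = 0.1665 g → mol O = 0.1665 ÷ 15.999 = 0.01040 mol
Divide by the smallest (0.01040 mol): C 2.970, H 7.950, O 1.000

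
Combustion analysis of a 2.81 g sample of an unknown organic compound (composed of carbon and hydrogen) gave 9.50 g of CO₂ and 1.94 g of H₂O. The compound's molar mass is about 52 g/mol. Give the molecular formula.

C4H4

mol C = 9.50 g CO₂ ÷ 44.009 g/mol = 0.2159 mol
mol H = 2 × 1.94 g H₂O ÷ 18.015 g/mol = 0.2154 mol
Divide by the smallest (0.2154 mol): C 1.002, H 1.000
Empirical formula: CH
Empirical-formula mass = 13.02 g/mol; 52 ÷ 13.02 ≈ 4, so the molecular formula is C4H4.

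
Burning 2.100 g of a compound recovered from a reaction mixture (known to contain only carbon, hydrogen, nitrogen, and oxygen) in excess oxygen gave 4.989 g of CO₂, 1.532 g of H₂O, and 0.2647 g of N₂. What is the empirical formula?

C6H9NO

mol C = 4.989 g CO₂ ÷ 44.009 g/mol = 0.11336 mol
mol H = 2 × 1.532 g H₂O ÷ 18.015 g/mol = 0.17008 mol
mol N = 2 × 0.2647 g N₂ ÷ 28.014 g/mol = 0.018898 mol
mass O = 2.100 − (1.3616 + 0.17144 + 0.26470) = 0.30225 g → mol O = 0.30225 ÷ 15.999 = 0.018892 mol
Divide by the smallest (0.018892 mol): C 6.001, H 9.003, N 1.000, O 1.000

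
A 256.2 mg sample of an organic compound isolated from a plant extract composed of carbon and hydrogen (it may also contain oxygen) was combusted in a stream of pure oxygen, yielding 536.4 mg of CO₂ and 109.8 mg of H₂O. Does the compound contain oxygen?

mol C = 0.5364 g CO₂ ÷ 44.009 g/mol = 0.012188 mol
mol H = 2 × 0.1098 g H₂O ÷ 18.015 g/mol = 0.012190 mol
C and H account for only 0.15868 g of the 0.2562 g sample; the remaining 0.097518 g must be oxygen.

yes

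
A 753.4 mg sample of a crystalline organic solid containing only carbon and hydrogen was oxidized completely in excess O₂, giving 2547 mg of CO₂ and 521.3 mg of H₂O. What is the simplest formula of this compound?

CH

mol C = 2.547 g CO₂ ÷ 44.009 g/mol = 0.057875 mol
mol H = 2 × 0.5213 g H₂O ÷ 18.015 g/mol = 0.057874 mol
Divide by the smallest (0.057874 mol): C 1.000, H 1.000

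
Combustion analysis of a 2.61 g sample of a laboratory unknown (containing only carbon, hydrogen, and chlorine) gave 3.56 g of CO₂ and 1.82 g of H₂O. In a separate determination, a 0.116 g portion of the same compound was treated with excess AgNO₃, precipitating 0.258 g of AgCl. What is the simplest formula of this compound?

C2H5Cl

mol C = 3.56 g CO₂ ÷ 44.009 g/mol = 0.08089 mol
mol H = 2 × 1.82 g H₂O ÷ 18.015 g/mol = 0.2021 mol
From the AgCl data: mol Cl per gram of compound = (0.258 ÷ 143.318) ÷ 0.116 = 0.01552 mol/g, so in the 2.61 g combustion sample mol Cl = 0.04050 mol
Divide by the smallest (0.04050 mol): C 1.997, H 4.988, Cl 1.000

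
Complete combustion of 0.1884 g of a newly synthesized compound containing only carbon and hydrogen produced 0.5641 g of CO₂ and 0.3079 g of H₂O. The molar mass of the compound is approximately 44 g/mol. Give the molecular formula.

C3H8

mol C = 0.5641 g CO₂ ÷ 44.009 g/mol = 0.012818 mol
mol H = 2 × 0.3079 g H₂O ÷ 18.015 g/mol = 0.034183 mol
Divide by the smallest (0.012818 mol): C 1.000, H 2.667
Multiplying each by 3 gives whole numbers: C 3.00, H 8.00
Empirical formula: C3H8
Empirical-formula mass = 44.10 g/mol; 44 ÷ 44.10 ≈ 1, so the molecular formula is C3H8.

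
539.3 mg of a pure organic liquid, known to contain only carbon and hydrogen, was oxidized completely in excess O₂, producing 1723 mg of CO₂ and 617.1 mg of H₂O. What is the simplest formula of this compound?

C4H7

mol C = 1.723 g CO₂ ÷ 44.009 g/mol = 0.039151 mol
mol H = 2 × 0.6171 g H₂O ÷ 18.015 g/mol = 0.068510 mol
Divide by the smallest (0.039151 mol): C 1.000, H 1.750
Multiplying each by 4 gives whole numbers: C 4.00, H 7.00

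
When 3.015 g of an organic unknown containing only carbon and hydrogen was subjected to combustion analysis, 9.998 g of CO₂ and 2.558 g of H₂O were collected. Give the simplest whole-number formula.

C4H5

mol C = 9.998 g CO₂ ÷ 44.009 g/mol = 0.22718 mol
mol H = 2 × 2.558 g H₂O ÷ 18.015 g/mol = 0.28399 mol
Divide by the smallest (0.22718 mol): C 1.000, H 1.250
Multiplying each by 4 gives whole numbers: C 4.00, H 5.00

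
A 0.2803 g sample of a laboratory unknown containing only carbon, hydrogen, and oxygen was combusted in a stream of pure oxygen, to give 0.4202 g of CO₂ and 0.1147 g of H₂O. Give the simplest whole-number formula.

C3H4O3

mol C = 0.4202 g CO₂ ÷ 44.009 g/mol = 0.0095480 mol
mol H = 2 × 0.1147 g H₂O ÷ 18.015 g/mol = 0.012734 mol
mass O = 0.2803 − (0.11468 + 0.012836) = 0.15278 g → mol O = 0.15278 ÷ 15.999 = 0.0095495 mol
Divide by the smallest (0.0095480 mol): C 1.000, H 1.334, O 1.000
Multiplying each by 3 gives whole numbers: C 3.00, H 4.00, O 3.00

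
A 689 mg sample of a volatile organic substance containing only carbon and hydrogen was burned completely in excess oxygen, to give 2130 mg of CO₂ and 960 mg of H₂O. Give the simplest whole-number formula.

C5H11

mol C = 2.13 g CO₂ ÷ 44.009 g/mol = 0.04840 mol
mol H = 2 × 0.960 g H₂O ÷ 18.015 g/mol = 0.1066 mol
Divide by the smallest (0.04840 mol): C 1.000, H 2.202
Multiplying each by 5 gives whole numbers: C 5.00, H 11.01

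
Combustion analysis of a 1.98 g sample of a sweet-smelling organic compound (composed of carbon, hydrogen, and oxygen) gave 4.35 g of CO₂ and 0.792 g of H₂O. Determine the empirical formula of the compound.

C9H8O4

mol C = 4.35 g CO₂ ÷ 44.009 g/mol = 0.09884 mol
mol H = 2 × 0.792 g H₂O ÷ 18.015 g/mol = 0.08793 mol
mass O = 1.98 − (1.187 + 0.08863) = 0.7042 g → mol O = 0.7042 ÷ 15.999 = 0.04401 mol
Divide by the smallest (0.04401 mol): C 2.246, H 1.998, O 1.000
Multiplying each by 4 gives whole numbers: C 8.98, H 7.99, O 4.00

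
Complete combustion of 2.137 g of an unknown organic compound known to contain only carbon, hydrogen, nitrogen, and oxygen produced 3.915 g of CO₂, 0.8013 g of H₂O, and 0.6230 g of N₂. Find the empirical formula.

mol C = 3.915 g CO₂ ÷ 44.009 g/mol = 0.088959 mol
mol H = 2 × 0.8013 g H₂O ÷ 18.015 g/mol = 0.088959 mol
mol N = 2 × 0.6230 g N₂ ÷ 28.014 g/mol = 0.044478 mol
mass O = 2.137 − (1.0685 + 0.089671 + 0.62300) = 0.35584 g → mol O = 0.35584 ÷ 15.999 = 0.022241 mol
Divide by the smallest (0.022241 mol): C 4.000, H 4.000, N 2.000, O 1.000

C4H4N2O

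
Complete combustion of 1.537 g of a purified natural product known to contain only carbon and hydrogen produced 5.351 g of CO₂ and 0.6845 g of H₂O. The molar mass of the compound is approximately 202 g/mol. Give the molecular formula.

C16H10

mol C = 5.351 g CO₂ ÷ 44.009 g/mol = 0.12159 mol
mol H = 2 × 0.6845 g H₂O ÷ 18.015 g/mol = 0.075992 mol
Divide by the smallest (0.075992 mol): C 1.600, H 1.000
Multiplying each by 5 gives whole numbers: C 8.00, H 5.00
Empirical formula: C8H5
Empirical-formula mass = 101.13 g/mol; 202 ÷ 101.13 ≈ 2, so the molecular formula is C16H10.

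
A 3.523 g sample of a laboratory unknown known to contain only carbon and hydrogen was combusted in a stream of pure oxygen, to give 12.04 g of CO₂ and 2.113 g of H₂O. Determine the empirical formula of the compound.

mol C = 12.04 g CO₂ ÷ 44.009 g/mol = 0.27358 mol
mol H = 2 × 2.113 g H₂O ÷ 18.015 g/mol = 0.23458 mol
Divide by the smallest (0.23458 mol): C 1.166, H 1.000
Multiplying each by 6 gives whole numbers: C 7.00, H 6.00

C7H6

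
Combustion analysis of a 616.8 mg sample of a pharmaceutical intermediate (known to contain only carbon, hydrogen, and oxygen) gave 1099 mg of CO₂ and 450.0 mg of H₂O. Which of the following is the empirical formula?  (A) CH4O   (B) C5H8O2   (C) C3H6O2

(C) C3H6O2

mol C = 1.099 g CO₂ ÷ 44.009 g/mol = 0.024972 mol
mol H = 2 × 0.4500 g H₂O ÷ 18.015 g/mol = 0.049958 mol
mass O = 0.6168 − (0.29994 + 0.050358) = 0.26650 g → mol O = 0.26650 ÷ 15.999 = 0.016657 mol
Divide by the smallest (0.016657 mol): C 1.499, H 2.999, O 1.000
Multiplying each by 2 gives whole numbers: C 3.00, H 6.00, O 2.00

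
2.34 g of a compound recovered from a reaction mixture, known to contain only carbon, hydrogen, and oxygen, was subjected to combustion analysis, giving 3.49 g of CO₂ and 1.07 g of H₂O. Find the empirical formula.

mol C = 3.49 g CO₂ ÷ 44.009 g/mol = 0.07930 mol
mol H = 2 × 1.07 g H₂O ÷ 18.015 g/mol = 0.1188 mol
mass O = 2.34 − (0.9525 + 0.1197) = 1.268 g → mol O = 1.268 ÷ 15.999 = 0.07924 mol
Divide by the smallest (0.07924 mol): C 1.001, H 1.499, O 1.000
Multiplying each by 2 gives whole numbers: C 2.00, H 3.00, O 2.00

C2H3O2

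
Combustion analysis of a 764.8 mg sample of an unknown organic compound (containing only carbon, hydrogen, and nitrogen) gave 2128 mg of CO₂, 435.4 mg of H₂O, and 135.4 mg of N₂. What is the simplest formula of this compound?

C5H5N

mol C = 2.128 g CO₂ ÷ 44.009 g/mol = 0.048354 mol
mol H = 2 × 0.4354 g H₂O ÷ 18.015 g/mol = 0.048337 mol
mol N = 2 × 0.1354 g N₂ ÷ 28.014 g/mol = 0.0096666 mol
Divide by the smallest (0.0096666 mol): C 5.002, H 5.000, N 1.000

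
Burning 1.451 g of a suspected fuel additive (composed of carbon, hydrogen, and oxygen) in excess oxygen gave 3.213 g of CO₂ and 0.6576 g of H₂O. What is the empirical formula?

mol C = 3.213 g CO₂ ÷ 44.009 g/mol = 0.073008 mol
mol H = 2 × 0.6576 g H₂O ÷ 18.015 g/mol = 0.073006 mol
mass O = 1.451 − (0.87690 + 0.073590) = 0.50051 g → mol O = 0.50051 ÷ 15.999 = 0.031284 mol
Divide by the smallest (0.031284 mol): C 2.334, H 2.334, O 1.000
Multiplying each by 3 gives whole numbers: C 7.00, H 7.00, O 3.00

C7H7O3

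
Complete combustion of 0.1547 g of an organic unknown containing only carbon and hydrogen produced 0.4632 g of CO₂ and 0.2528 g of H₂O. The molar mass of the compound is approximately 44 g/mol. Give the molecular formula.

mol C = 0.4632 g CO₂ ÷ 44.009 g/mol = 0.010525 mol
mol H = 2 × 0.2528 g H₂O ÷ 18.015 g/mol = 0.028066 mol
Divide by the smallest (0.010525 mol): C 1.000, H 2.667
Multiplying each by 3 gives whole numbers: C 3.00, H 8.00
Empirical formula: C3H8
Empirical-formula mass = 44.10 g/mol; 44 ÷ 44.10 ≈ 1, so the molecular formula is C3H8.

C3H8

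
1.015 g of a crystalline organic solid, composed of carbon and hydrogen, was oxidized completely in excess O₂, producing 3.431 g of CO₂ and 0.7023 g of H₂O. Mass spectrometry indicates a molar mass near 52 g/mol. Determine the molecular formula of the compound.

mol C = 3.431 g CO₂ ÷ 44.009 g/mol = 0.077961 mol
mol H = 2 × 0.7023 g H₂O ÷ 18.015 g/mol = 0.077968 mol
Divide by the smallest (0.077961 mol): C 1.000, H 1.000
Empirical formula: CH
Empirical-formula mass = 13.02 g/mol; 52 ÷ 13.02 ≈ 4, so the molecular formula is C4H4.

C4H4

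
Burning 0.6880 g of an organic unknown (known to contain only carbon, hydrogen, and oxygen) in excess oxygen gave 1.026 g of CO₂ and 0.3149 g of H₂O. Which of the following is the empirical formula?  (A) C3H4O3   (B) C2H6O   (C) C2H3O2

(C) C2H3O2

mol C = 1.026 g CO₂ ÷ 44.009 g/mol = 0.023313 mol
mol H = 2 × 0.3149 g H₂O ÷ 18.015 g/mol = 0.034960 mol
mass O = 0.6880 − (0.28002 + 0.035239) = 0.37274 g → mol O = 0.37274 ÷ 15.999 = 0.023298 mol
Divide by the smallest (0.023298 mol): C 1.001, H 1.501, O 1.000
Multiplying each by 2 gives whole numbers: C 2.00, H 3.00, O 2.00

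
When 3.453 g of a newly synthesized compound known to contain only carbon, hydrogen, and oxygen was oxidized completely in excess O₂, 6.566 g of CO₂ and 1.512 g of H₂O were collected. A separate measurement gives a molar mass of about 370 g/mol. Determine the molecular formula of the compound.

C16H18O10

mol C = 6.566 g CO₂ ÷ 44.009 g/mol = 0.14920 mol
mol H = 2 × 1.512 g H₂O ÷ 18.015 g/mol = 0.16786 mol
mass O = 3.453 − (1.7920 + 0.16920) = 1.4918 g → mol O = 1.4918 ÷ 15.999 = 0.093243 mol
Divide by the smallest (0.093243 mol): C 1.600, H 1.800, O 1.000
Multiplying each by 5 gives whole numbers: C 8.00, H 9.00, O 5.00
Empirical formula: C8H9O5
Empirical-formula mass = 185.16 g/mol; 370 ÷ 185.16 ≈ 2, so the molecular formula is C16H18O10.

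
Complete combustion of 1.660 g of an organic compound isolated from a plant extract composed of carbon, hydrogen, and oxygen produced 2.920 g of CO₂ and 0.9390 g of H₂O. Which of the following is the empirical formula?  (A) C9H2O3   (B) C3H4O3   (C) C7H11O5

(C) C7H11O5

mol C = 2.920 g CO₂ ÷ 44.009 g/mol = 0.066350 mol
mol H = 2 × 0.9390 g H₂O ÷ 18.015 g/mol = 0.10425 mol
mass O = 1.660 − (0.79693 + 0.10508) = 0.75799 g → mol O = 0.75799 ÷ 15.999 = 0.047377 mol
Divide by the smallest (0.047377 mol): C 1.400, H 2.200, O 1.000
Multiplying each by 5 gives whole numbers: C 7.00, H 11.00, O 5.00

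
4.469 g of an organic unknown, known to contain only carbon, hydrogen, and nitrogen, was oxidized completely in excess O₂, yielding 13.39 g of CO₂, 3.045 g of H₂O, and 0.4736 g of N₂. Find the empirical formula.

mol C = 13.39 g CO₂ ÷ 44.009 g/mol = 0.30426 mol
mol H = 2 × 3.045 g H₂O ÷ 18.015 g/mol = 0.33805 mol
mol N = 2 × 0.4736 g N₂ ÷ 28.014 g/mol = 0.033812 mol
Divide by the smallest (0.033812 mol): C 8.999, H 9.998, N 1.000

C9H10N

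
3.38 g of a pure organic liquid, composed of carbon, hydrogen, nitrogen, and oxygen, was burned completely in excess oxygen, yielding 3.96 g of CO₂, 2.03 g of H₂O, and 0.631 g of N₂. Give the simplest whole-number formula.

mol C = 3.96 g CO₂ ÷ 44.009 g/mol = 0.08998 mol
mol H = 2 × 2.03 g H₂O ÷ 18.015 g/mol = 0.2254 mol
mol N = 2 × 0.631 g N₂ ÷ 28.014 g/mol = 0.04505 mol
mass O = 3.38 − (1.081 + 0.2272 + 0.6310) = 1.441 g → mol O = 1.441 ÷ 15.999 = 0.09007 mol
Divide by the smallest (0.04505 mol): C 1.997, H 5.003, N 1.000, O 1.999

C2H5NO2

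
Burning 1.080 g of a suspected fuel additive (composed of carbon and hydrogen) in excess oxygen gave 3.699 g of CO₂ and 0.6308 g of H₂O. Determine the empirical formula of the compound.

mol C = 3.699 g CO₂ ÷ 44.009 g/mol = 0.084051 mol
mol H = 2 × 0.6308 g H₂O ÷ 18.015 g/mol = 0.070031 mol
Divide by the smallest (0.070031 mol): C 1.200, H 1.000
Multiplying each by 5 gives whole numbers: C 6.00, H 5.00

C6H5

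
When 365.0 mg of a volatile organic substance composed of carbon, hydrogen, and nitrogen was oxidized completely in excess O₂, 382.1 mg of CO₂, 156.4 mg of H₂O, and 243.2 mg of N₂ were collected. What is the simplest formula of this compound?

mol C = 0.3821 g CO₂ ÷ 44.009 g/mol = 0.0086823 mol
mol H = 2 × 0.1564 g H₂O ÷ 18.015 g/mol = 0.017363 mol
mol N = 2 × 0.2432 g N₂ ÷ 28.014 g/mol = 0.017363 mol
Divide by the smallest (0.0086823 mol): C 1.000, H 2.000, N 2.000

CH2N2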